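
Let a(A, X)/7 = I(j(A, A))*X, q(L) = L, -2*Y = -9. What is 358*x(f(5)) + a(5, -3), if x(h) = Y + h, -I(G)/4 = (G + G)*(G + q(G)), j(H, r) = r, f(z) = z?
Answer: 11801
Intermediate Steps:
Y = 9/2 (Y = -½*(-9) = 9/2 ≈ 4.5000)
I(G) = -16*G² (I(G) = -4*(G + G)*(G + G) = -4*2*G*2*G = -16*G²)
x(h) = 9/2 + h
a(A, X) = -112*X*A² (a(A, X) = 7*((-16*A²)*X) = 7*(-16*X*A²) = -112*X*A²)
358*x(f(5)) + a(5, -3) = 358*(9/2 + 5) - 112*(-3)*5² = 358*(19/2) - 112*(-3)*25 = 3401 + 8400 = 11801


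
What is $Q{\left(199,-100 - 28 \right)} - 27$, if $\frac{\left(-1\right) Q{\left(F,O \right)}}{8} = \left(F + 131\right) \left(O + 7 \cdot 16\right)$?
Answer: $42213$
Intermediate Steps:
$Q{\left(F,O \right)} = - 8 \left(112 + O\right) \left(131 + F\right)$ ($Q{\left(F,O \right)} = - 8 \left(F + 131\right) \left(O + 7 \cdot 16\right) = - 8 \left(131 + F\right) \left(O + 112\right) = - 8 \left(131 + F\right) \left(112 + O\right) = - 8 \left(112 + O\right) \left(131 + F\right)$)
$Q{\left(199,-100 - 28 \right)} - 27 = \left(-117376 - 1048 \left(-100 - 28\right) - 178304 - 1592 \left(-100 - 28\right)\right) - 27 = \left(-117376 - 1048 \left(-100 - 28\right) - 178304 - 1592 \left(-100 - 28\right)\right) + \left(62 - 89\right) = \left(-117376 - -134144 - 178304 - 1592 \left(-128\right)\right) - 27 = \left(-117376 + 134144 - 178304 + 203776\right) - 27 = 42240 - 27 = 42213$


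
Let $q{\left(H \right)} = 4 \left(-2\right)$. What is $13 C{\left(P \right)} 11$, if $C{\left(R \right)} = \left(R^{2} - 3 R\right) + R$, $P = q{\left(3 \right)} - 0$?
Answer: $11440$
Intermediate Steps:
$q{\left(H \right)} = -8$
$P = -8$ ($P = -8 - 0 = -8 + 0 = -8$)
$C{\left(R \right)} = R^{2} - 2 R$
$13 C{\left(P \right)} 11 = 13 \left(- 8 \left(-2 - 8\right)\right) 11 = 13 \left(\left(-8\right) \left(-10\right)\right) 11 = 13 \cdot 80 \cdot 11 = 1040 \cdot 11 = 11440$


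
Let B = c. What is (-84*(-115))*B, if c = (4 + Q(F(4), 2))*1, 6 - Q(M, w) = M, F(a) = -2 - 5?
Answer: 164220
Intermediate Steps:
F(a) = -7
Q(M, w) = 6 - M
c = 17 (c = (4 + (6 - 1*(-7)))*1 = (4 + (6 + 7))*1 = (4 + 13)*1 = 17*1 = 17)
B = 17
(-84*(-115))*B = -84*(-115)*17 = 9660*17 = 164220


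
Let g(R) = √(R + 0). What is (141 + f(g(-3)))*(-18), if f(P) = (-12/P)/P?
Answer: -2610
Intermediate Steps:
g(R) = √R
f(P) = -12/P²
(141 + f(g(-3)))*(-18) = (141 - 12/(√(-3))²)*(-18) = (141 - 12/(I*√3)²)*(-18) = (141 - 12*(-⅓))*(-18) = (141 + 4)*(-18) = 145*(-18) = -2610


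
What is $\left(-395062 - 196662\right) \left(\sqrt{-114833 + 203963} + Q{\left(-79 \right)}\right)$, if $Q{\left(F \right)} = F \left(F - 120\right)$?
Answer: $-9302493004 - 591724 \sqrt{89130} \approx -9.4791 \cdot 10^{9}$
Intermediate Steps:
$Q{\left(F \right)} = F \left(-120 + F\right)$
$\left(-395062 - 196662\right) \left(\sqrt{-114833 + 203963} + Q{\left(-79 \right)}\right) = \left(-395062 - 196662\right) \left(\sqrt{-114833 + 203963} - 79 \left(-120 - 79\right)\right) = - 591724 \left(\sqrt{89130} - -15721\right) = - 591724 \left(\sqrt{89130} + 15721\right) = - 591724 \left(15721 + \sqrt{89130}\right) = -9302493004 - 591724 \sqrt{89130}$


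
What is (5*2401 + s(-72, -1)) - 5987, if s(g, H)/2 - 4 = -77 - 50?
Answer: 5772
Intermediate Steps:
s(g, H) = -246 (s(g, H) = 8 + 2*(-77 - 50) = 8 + 2*(-127) = 8 - 254 = -246)
(5*2401 + s(-72, -1)) - 5987 = (5*2401 - 246) - 5987 = (12005 - 246) - 5987 = 11759 - 5987 = 5772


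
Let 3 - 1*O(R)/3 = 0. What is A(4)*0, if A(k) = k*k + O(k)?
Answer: 0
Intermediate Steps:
O(R) = 9 (O(R) = 9 - 3*0 = 9 + 0 = 9)
A(k) = 9 + k² (A(k) = k*k + 9 = k² + 9 = 9 + k²)
A(4)*0 = (9 + 4²)*0 = (9 + 16)*0 = 25*0 = 0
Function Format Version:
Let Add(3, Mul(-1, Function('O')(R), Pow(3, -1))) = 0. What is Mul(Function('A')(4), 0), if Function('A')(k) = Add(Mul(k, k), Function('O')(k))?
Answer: 0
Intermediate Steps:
Function('O')(R) = 9 (Function('O')(R) = Add(9, Mul(-3, 0)) = Add(9, 0) = 9)
Function('A')(k) = Add(9, Pow(k, 2)) (Function('A')(k) = Add(Mul(k, k), 9) = Add(Pow(k, 2), 9) = Add(9, Pow(k, 2)))
Mul(Function('A')(4), 0) = Mul(Add(9, Pow(4, 2)), 0) = Mul(Add(9, 16), 0) = Mul(25, 0) = 0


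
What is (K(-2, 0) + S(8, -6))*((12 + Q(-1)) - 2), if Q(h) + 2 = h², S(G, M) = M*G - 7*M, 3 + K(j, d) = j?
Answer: -99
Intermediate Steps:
K(j, d) = -3 + j
S(G, M) = -7*M + G*M (S(G, M) = G*M - 7*M = -7*M + G*M)
Q(h) = -2 + h²
(K(-2, 0) + S(8, -6))*((12 + Q(-1)) - 2) = ((-3 - 2) - 6*(-7 + 8))*((12 + (-2 + (-1)²)) - 2) = (-5 - 6*1)*((12 + (-2 + 1)) - 2) = (-5 - 6)*((12 - 1) - 2) = -11*(11 - 2) = -11*9 = -99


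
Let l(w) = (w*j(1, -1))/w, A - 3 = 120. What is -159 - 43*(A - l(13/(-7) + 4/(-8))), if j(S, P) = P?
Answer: -5491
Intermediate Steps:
A = 123 (A = 3 + 120 = 123)
l(w) = -1 (l(w) = (w*(-1))/w = (-w)/w = -1)
-159 - 43*(A - l(13/(-7) + 4/(-8))) = -159 - 43*(123 - 1*(-1)) = -159 - 43*(123 + 1) = -159 - 43*124 = -159 - 5332 = -5491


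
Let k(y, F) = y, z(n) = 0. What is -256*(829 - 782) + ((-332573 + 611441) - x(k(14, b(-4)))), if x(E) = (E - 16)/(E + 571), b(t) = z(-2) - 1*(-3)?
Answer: 156099062/585 ≈ 2.6684e+5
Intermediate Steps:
b(t) = 3 (b(t) = 0 - 1*(-3) = 0 + 3 = 3)
x(E) = (-16 + E)/(571 + E)
-256*(829 - 782) + ((-332573 + 611441) - x(k(14, b(-4)))) = -256*(829 - 782) + ((-332573 + 611441) - (-16 + 14)/(571 + 14)) = -256*47 + (278868 - (-2)/585) = -12032 + (278868 - (-2)/585) = -12032 + (278868 - 1*(-2/585)) = -12032 + (278868 + 2/585) = -12032 + 163137782/585 = 156099062/585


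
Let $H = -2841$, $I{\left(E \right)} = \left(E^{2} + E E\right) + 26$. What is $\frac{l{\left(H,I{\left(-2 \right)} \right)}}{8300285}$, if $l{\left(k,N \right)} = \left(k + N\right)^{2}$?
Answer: $\frac{1125607}{1185755} \approx 0.94927$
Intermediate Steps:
$I{\left(E \right)} = 26 + 2 E^{2}$ ($I{\left(E \right)} = \left(E^{2} + E^{2}\right) + 26 = 2 E^{2} + 26 = 26 + 2 E^{2}$)
$l{\left(k,N \right)} = \left(N + k\right)^{2}$
$\frac{l{\left(H,I{\left(-2 \right)} \right)}}{8300285} = \frac{\left(\left(26 + 2 \left(-2\right)^{2}\right) - 2841\right)^{2}}{8300285} = \left(\left(26 + 2 \cdot 4\right) - 2841\right)^{2} \cdot \frac{1}{8300285} = \left(\left(26 + 8\right) - 2841\right)^{2} \cdot \frac{1}{8300285} = \left(34 - 2841\right)^{2} \cdot \frac{1}{8300285} = \left(-2807\right)^{2} \cdot \frac{1}{8300285} = 7879249 \cdot \frac{1}{8300285} = \frac{1125607}{1185755}$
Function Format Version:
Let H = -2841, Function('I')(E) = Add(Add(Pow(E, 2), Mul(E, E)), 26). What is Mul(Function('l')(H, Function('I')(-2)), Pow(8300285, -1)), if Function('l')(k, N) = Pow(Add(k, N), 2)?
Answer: Rational(1125607, 1185755) ≈ 0.94927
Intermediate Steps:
Function('I')(E) = Add(26, Mul(2, Pow(E, 2))) (Function('I')(E) = Add(Add(Pow(E, 2), Pow(E, 2)), 26) = Add(Mul(2, Pow(E, 2)), 26) = Add(26, Mul(2, Pow(E, 2))))
Function('l')(k, N) = Pow(Add(N, k), 2)
Mul(Function('l')(H, Function('I')(-2)), Pow(8300285, -1)) = Mul(Pow(Add(Add(26, Mul(2, Pow(-2, 2))), -2841), 2), Pow(8300285, -1)) = Mul(Pow(Add(Add(26, Mul(2, 4)), -2841), 2), Rational(1, 8300285)) = Mul(Pow(Add(Add(26, 8), -2841), 2), Rational(1, 8300285)) = Mul(Pow(Add(34, -2841), 2), Rational(1, 8300285)) = Mul(Pow(-2807, 2), Rational(1, 8300285)) = Mul(7879249, Rational(1, 8300285)) = Rational(1125607, 1185755)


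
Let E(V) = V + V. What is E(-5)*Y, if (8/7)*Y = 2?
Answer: -35/2 ≈ -17.500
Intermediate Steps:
E(V) = 2*V
Y = 7/4 (Y = (7/8)*2 = 7/4 ≈ 1.7500)
E(-5)*Y = (2*(-5))*(7/4) = -10*7/4 = -35/2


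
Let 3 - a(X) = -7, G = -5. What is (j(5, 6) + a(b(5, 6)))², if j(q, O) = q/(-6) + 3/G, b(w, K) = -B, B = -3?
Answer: 66049/900 ≈ 73.388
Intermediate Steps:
b(w, K) = 3 (b(w, K) = -1*(-3) = 3)
j(q, O) = -⅗ - q/6 (j(q, O) = q/(-6) + 3/(-5) = q*(-⅙) + 3*(-⅕) = -q/6 - ⅗ = -⅗ - q/6)
a(X) = 10 (a(X) = 3 - 1*(-7) = 3 + 7 = 10)
(j(5, 6) + a(b(5, 6)))² = ((-⅗ - ⅙*5) + 10)² = ((-⅗ - ⅚) + 10)² = (-43/30 + 10)² = (257/30)² = 66049/900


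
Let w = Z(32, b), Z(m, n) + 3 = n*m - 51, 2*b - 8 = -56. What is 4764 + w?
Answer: 3942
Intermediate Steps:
b = -24 (b = 4 + (1/2)*(-56) = 4 - 28 = -24)
Z(m, n) = -54 + m*n (Z(m, n) = -3 + (n*m - 51) = -3 + (m*n - 51) = -3 + (-51 + m*n) = -54 + m*n)
w = -822 (w = -54 + 32*(-24) = -54 - 768 = -822)
4764 + w = 4764 - 822 = 3942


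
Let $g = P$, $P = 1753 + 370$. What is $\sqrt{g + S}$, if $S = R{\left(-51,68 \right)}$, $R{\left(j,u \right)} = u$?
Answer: $\sqrt{2191} \approx 46.808$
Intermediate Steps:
$P = 2123$
$g = 2123$
$S = 68$
$\sqrt{g + S} = \sqrt{2123 + 68} = \sqrt{2191}$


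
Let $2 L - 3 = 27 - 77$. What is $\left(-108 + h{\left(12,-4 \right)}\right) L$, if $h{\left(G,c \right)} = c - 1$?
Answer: $\frac{5311}{2} \approx 2655.5$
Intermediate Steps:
$h{\left(G,c \right)} = -1 + c$
$L = - \frac{47}{2}$ ($L = \frac{3}{2} + \frac{27 - 77}{2} = \frac{3}{2} + \frac{1}{2} \left(-50\right) = \frac{3}{2} - 25 = - \frac{47}{2} \approx -23.5$)
$\left(-108 + h{\left(12,-4 \right)}\right) L = \left(-108 - 5\right) \left(- \frac{47}{2}\right) = \left(-113\right) \left(- \frac{47}{2}\right) = \frac{5311}{2}$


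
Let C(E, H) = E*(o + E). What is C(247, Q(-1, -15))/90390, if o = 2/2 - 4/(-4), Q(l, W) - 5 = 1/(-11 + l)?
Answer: 20501/30130 ≈ 0.68042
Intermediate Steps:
Q(l, W) = 5 + 1/(-11 + l)
o = 2 (o = 2*(½) - 4*(-¼) = 1 + 1 = 2)
C(E, H) = E*(2 + E)
C(247, Q(-1, -15))/90390 = (247*(2 + 247))/90390 = (247*249)*(1/90390) = 61503*(1/90390) = 20501/30130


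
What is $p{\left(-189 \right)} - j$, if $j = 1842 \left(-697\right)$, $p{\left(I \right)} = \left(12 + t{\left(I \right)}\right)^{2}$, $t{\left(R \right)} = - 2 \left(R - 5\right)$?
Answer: $1443874$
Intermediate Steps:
$t{\left(R \right)} = 10 - 2 R$ ($t{\left(R \right)} = - 2 \left(-5 + R\right) = 10 - 2 R$)
$p{\left(I \right)} = \left(22 - 2 I\right)^{2}$ ($p{\left(I \right)} = \left(12 - \left(-10 + 2 I\right)\right)^{2} = \left(22 - 2 I\right)^{2}$)
$j = -1283874$
$p{\left(-189 \right)} - j = 4 \left(-11 - 189\right)^{2} - -1283874 = 4 \left(-200\right)^{2} + 1283874 = 4 \cdot 40000 + 1283874 = 160000 + 1283874 = 1443874$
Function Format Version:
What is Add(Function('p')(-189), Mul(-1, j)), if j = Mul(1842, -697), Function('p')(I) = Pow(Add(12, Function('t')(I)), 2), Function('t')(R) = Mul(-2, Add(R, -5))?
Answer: 1443874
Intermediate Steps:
Function('t')(R) = Add(10, Mul(-2, R)) (Function('t')(R) = Mul(-2, Add(-5, R)) = Add(10, Mul(-2, R)))
Function('p')(I) = Pow(Add(22, Mul(-2, I)), 2) (Function('p')(I) = Pow(Add(12, Add(10, Mul(-2, I))), 2) = Pow(Add(22, Mul(-2, I)), 2))
j = -1283874
Add(Function('p')(-189), Mul(-1, j)) = Add(Mul(4, Pow(Add(-11, -189), 2)), Mul(-1, -1283874)) = Add(Mul(4, Pow(-200, 2)), 1283874) = Add(Mul(4, 40000), 1283874) = Add(160000, 1283874) = 1443874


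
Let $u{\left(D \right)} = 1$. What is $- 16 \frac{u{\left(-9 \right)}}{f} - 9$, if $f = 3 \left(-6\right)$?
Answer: $- \frac{73}{9} \approx -8.1111$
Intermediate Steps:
$f = -18$
$- 16 \frac{u{\left(-9 \right)}}{f} - 9 = - 16 \cdot 1 \frac{1}{-18} - 9 = - 16 \cdot 1 \left(- \frac{1}{18}\right) - 9 = \left(-16\right) \left(- \frac{1}{18}\right) - 9 = \frac{8}{9} - 9 = - \frac{73}{9}$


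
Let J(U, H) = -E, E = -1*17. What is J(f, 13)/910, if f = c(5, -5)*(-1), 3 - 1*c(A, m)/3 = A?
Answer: 17/910 ≈ 0.018681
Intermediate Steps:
c(A, m) = 9 - 3*A
f = 6 (f = (9 - 3*5)*(-1) = (9 - 15)*(-1) = -6*(-1) = 6)
E = -17
J(U, H) = 17 (J(U, H) = -1*(-17) = 17)
J(f, 13)/910 = 17/910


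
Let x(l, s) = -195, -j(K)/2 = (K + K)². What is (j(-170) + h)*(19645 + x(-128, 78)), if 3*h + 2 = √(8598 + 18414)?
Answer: -13490558900/3 + 38900*√6753/3 ≈ -4.4958e+9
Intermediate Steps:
j(K) = -8*K² (j(K) = -2*(K + K)² = -2*4*K² = -8*K²)
h = -⅔ + 2*√6753/3 (h = -⅔ + √(8598 + 18414)/3 = -⅔ + √27012/3 = -⅔ + (2*√6753)/3 = -⅔ + 2*√6753/3 ≈ 54.118)
(j(-170) + h)*(19645 + x(-128, 78)) = (-8*(-170)² + (-⅔ + 2*√6753/3))*(19645 - 195) = (-8*28900 + (-⅔ + 2*√6753/3))*19450 = (-231200 + (-⅔ + 2*√6753/3))*19450 = (-693602/3 + 2*√6753/3)*19450 = -13490558900/3 + 38900*√6753/3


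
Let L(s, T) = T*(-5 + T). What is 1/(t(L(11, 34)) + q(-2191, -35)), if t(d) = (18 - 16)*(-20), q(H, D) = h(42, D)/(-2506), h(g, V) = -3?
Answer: -2506/100237 ≈ -0.025001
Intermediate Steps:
q(H, D) = 3/2506 (q(H, D) = -3/(-2506) = -3*(-1/2506) = 3/2506)
t(d) = -40 (t(d) = 2*(-20) = -40)
1/(t(L(11, 34)) + q(-2191, -35)) = 1/(-40 + 3/2506) = 1/(-100237/2506) = -2506/100237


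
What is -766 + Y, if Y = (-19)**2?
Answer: -405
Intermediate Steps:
Y = 361
-766 + Y = -766 + 361 = -405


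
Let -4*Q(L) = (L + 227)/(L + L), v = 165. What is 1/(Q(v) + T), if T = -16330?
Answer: -165/2694499 ≈ -6.1236e-5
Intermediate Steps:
Q(L) = -(227 + L)/(8*L) (Q(L) = -(L + 227)/(4*(L + L)) = -(227 + L)/(4*(2*L)) = -(227 + L)*1/(2*L)/4 = -(227 + L)/(8*L))
1/(Q(v) + T) = 1/((⅛)*(-227 - 1*165)/165 - 16330) = 1/((⅛)*(1/165)*(-227 - 165) - 16330) = 1/((⅛)*(1/165)*(-392) - 16330) = 1/(-49/165 - 16330) = 1/(-2694499/165) = -165/2694499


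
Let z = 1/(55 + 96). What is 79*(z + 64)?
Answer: 763535/151 ≈ 5056.5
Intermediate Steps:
z = 1/151 ≈ 0.0066225
79*(z + 64) = 79*(1/151 + 64) = 79*(9665/151) = 763535/151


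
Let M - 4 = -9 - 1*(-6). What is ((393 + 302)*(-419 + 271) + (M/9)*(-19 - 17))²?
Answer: 10581002496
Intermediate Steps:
M = 1 (M = 4 + (-9 - 1*(-6)) = 4 + (-9 + 6) = 4 - 3 = 1)
((393 + 302)*(-419 + 271) + (M/9)*(-19 - 17))² = ((393 + 302)*(-419 + 271) + (1/9)*(-19 - 17))² = (695*(-148) + (1*(⅑))*(-36))² = (-102860 + (⅑)*(-36))² = (-102860 - 4)² = (-102864)² = 10581002496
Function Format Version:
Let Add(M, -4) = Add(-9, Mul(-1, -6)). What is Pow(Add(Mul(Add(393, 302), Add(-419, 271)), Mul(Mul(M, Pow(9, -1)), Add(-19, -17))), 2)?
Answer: 10581002496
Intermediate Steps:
M = 1 (M = Add(4, Add(-9, Mul(-1, -6))) = Add(4, Add(-9, 6)) = Add(4, -3) = 1)
Pow(Add(Mul(Add(393, 302), Add(-419, 271)), Mul(Mul(M, Pow(9, -1)), Add(-19, -17))), 2) = Pow(Add(Mul(Add(393, 302), Add(-419, 271)), Mul(Mul(1, Pow(9, -1)), Add(-19, -17))), 2) = Pow(Add(Mul(695, -148), Mul(Mul(1, Rational(1, 9)), -36)), 2) = Pow(Add(-102860, Mul(Rational(1, 9), -36)), 2) = Pow(Add(-102860, -4), 2) = Pow(-102864, 2) = 10581002496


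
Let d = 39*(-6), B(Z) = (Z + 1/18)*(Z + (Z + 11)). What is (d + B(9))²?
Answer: 265225/324 ≈ 818.60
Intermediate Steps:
B(Z) = (11 + 2*Z)*(1/18 + Z) (B(Z) = (Z + 1/18)*(Z + (11 + Z)) = (1/18 + Z)*(11 + 2*Z) = (11 + 2*Z)*(1/18 + Z))
d = -234
(d + B(9))² = (-234 + (11/18 + 2*9² + (100/9)*9))² = (-234 + (11/18 + 2*81 + 100))² = (-234 + (11/18 + 162 + 100))² = (-234 + 4727/18)² = (515/18)² = 265225/324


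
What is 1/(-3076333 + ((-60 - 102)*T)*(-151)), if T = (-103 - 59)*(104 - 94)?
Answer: -1/42704773 ≈ -2.3417e-8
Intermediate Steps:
T = -1620 (T = -162*10 = -1620)
1/(-3076333 + ((-60 - 102)*T)*(-151)) = 1/(-3076333 + ((-60 - 102)*(-1620))*(-151)) = 1/(-3076333 - 162*(-1620)*(-151)) = 1/(-3076333 + 262440*(-151)) = 1/(-3076333 - 39628440) = 1/(-42704773) = -1/42704773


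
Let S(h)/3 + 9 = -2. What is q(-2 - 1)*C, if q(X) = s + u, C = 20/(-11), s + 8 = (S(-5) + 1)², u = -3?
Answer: -20260/11 ≈ -1841.8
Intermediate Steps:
S(h) = -33 (S(h) = -27 + 3*(-2) = -27 - 6 = -33)
s = 1016 (s = -8 + (-33 + 1)² = -8 + (-32)² = -8 + 1024 = 1016)
C = -20/11 (C = 20*(-1/11) = -20/11 ≈ -1.8182)
q(X) = 1013 (q(X) = 1016 - 3 = 1013)
q(-2 - 1)*C = 1013*(-20/11) = -20260/11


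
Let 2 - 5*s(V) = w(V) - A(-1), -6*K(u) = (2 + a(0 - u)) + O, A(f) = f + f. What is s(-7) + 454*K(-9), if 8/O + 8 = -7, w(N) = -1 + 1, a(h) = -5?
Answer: 12031/45 ≈ 267.36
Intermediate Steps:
w(N) = 0
O = -8/15 (O = 8/(-8 - 7) = 8/(-15) = 8*(-1/15) = -8/15 ≈ -0.53333)
A(f) = 2*f
K(u) = 53/90 (K(u) = -((2 - 5) - 8/15)/6 = -(-3 - 8/15)/6 = -⅙*(-53/15) = 53/90)
s(V) = 0 (s(V) = ⅖ - (0 - 2*(-1))/5 = ⅖ - (0 - 1*(-2))/5 = ⅖ - (0 + 2)/5 = ⅖ - ⅕*2 = ⅖ - ⅖ = 0)
s(-7) + 454*K(-9) = 0 + 454*(53/90) = 0 + 12031/45 = 12031/45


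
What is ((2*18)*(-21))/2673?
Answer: -28/99 ≈ -0.28283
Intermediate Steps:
((2*18)*(-21))/2673 = (36*(-21))*(1/2673) = -756*1/2673 = -28/99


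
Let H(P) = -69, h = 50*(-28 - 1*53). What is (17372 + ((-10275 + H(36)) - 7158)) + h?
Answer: -4180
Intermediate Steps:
h = -4050 (h = 50*(-28 - 53) = 50*(-81) = -4050)
(17372 + ((-10275 + H(36)) - 7158)) + h = (17372 + ((-10275 - 69) - 7158)) - 4050 = (17372 + (-10344 - 7158)) - 4050 = (17372 - 17502) - 4050 = -130 - 4050 = -4180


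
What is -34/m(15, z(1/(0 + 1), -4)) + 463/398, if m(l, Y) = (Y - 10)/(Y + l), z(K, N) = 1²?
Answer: 220679/3582 ≈ 61.608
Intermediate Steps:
z(K, N) = 1
m(l, Y) = (-10 + Y)/(Y + l)
-34/m(15, z(1/(0 + 1), -4)) + 463/398 = -34*(1 + 15)/(-10 + 1) + 463/398 = -34/(-9/16) + 463*(1/398) = -34/((1/16)*(-9)) + 463/398 = -34/(-9/16) + 463/398 = -34*(-16/9) + 463/398 = 544/9 + 463/398 = 220679/3582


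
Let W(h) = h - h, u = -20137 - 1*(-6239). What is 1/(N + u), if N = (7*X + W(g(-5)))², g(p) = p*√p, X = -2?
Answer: -1/13702 ≈ -7.2982e-5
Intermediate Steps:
g(p) = p^(3/2)
u = -13898 (u = -20137 + 6239 = -13898)
W(h) = 0
N = 196 (N = (7*(-2) + 0)² = (-14 + 0)² = (-14)² = 196)
1/(N + u) = 1/(196 - 13898) = 1/(-13702) = -1/13702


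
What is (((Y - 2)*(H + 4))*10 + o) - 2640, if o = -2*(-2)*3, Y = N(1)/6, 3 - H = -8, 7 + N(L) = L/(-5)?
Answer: -3108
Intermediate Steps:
N(L) = -7 - L/5 (N(L) = -7 + L/(-5) = -7 + L*(-1/5) = -7 - L/5)
H = 11 (H = 3 - 1*(-8) = 3 + 8 = 11)
Y = -6/5 (Y = (-7 - 1/5*1)/6 = (-7 - 1/5)*(1/6) = -36/5*1/6 = -6/5 ≈ -1.2000)
o = 12 (o = 4*3 = 12)
(((Y - 2)*(H + 4))*10 + o) - 2640 = (((-6/5 - 2)*(11 + 4))*10 + 12) - 2640 = (-16/5*15*10 + 12) - 2640 = (-48*10 + 12) - 2640 = (-480 + 12) - 2640 = -468 - 2640 = -3108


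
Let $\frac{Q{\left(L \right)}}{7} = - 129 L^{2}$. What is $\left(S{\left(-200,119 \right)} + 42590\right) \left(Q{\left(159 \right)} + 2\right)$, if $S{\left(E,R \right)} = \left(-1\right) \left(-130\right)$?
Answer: $-975243815520$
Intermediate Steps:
$S{\left(E,R \right)} = 130$
$Q{\left(L \right)} = - 903 L^{2}$ ($Q{\left(L \right)} = 7 \left(- 129 L^{2}\right) = - 903 L^{2}$)
$\left(S{\left(-200,119 \right)} + 42590\right) \left(Q{\left(159 \right)} + 2\right) = \left(130 + 42590\right) \left(- 903 \cdot 159^{2} + 2\right) = 42720 \left(\left(-903\right) 25281 + 2\right) = 42720 \left(-22828743 + 2\right) = 42720 \left(-22828741\right) = -975243815520$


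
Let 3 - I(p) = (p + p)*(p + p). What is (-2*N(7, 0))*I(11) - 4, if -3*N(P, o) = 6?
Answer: -1928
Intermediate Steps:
N(P, o) = -2 (N(P, o) = -⅓*6 = -2)
I(p) = 3 - 4*p² (I(p) = 3 - (p + p)*(p + p) = 3 - 2*p*2*p = 3 - 4*p²)
(-2*N(7, 0))*I(11) - 4 = (-2*(-2))*(3 - 4*11²) - 4 = 4*(3 - 4*121) - 4 = 4*(3 - 484) - 4 = 4*(-481) - 4 = -1924 - 4 = -1928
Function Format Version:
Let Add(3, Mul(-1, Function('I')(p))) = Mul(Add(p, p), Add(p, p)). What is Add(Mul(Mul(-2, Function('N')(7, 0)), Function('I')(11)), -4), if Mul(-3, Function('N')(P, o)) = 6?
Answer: -1928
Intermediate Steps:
Function('N')(P, o) = -2 (Function('N')(P, o) = Mul(Rational(-1, 3), 6) = -2)
Function('I')(p) = Add(3, Mul(-4, Pow(p, 2))) (Function('I')(p) = Add(3, Mul(-1, Mul(Add(p, p), Add(p, p)))) = Add(3, Mul(-1, Mul(Mul(2, p), Mul(2, p)))) = Add(3, Mul(-1, Mul(4, Pow(p, 2)))) = Add(3, Mul(-4, Pow(p, 2))))
Add(Mul(Mul(-2, Function('N')(7, 0)), Function('I')(11)), -4) = Add(Mul(Mul(-2, -2), Add(3, Mul(-4, Pow(11, 2)))), -4) = Add(Mul(4, Add(3, Mul(-4, 121))), -4) = Add(Mul(4, Add(3, -484)), -4) = Add(Mul(4, -481), -4) = Add(-1924, -4) = -1928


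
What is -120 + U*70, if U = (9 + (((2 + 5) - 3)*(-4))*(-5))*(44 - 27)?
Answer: 105790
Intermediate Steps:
U = 1513 (U = (9 + ((7 - 3)*(-4))*(-5))*17 = (9 + (4*(-4))*(-5))*17 = (9 - 16*(-5))*17 = (9 + 80)*17 = 89*17 = 1513)
-120 + U*70 = -120 + 1513*70 = -120 + 105910 = 105790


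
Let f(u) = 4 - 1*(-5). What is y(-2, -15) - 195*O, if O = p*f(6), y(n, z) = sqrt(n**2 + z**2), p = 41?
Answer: -71955 + sqrt(229) ≈ -71940.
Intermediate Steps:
f(u) = 9 (f(u) = 4 + 5 = 9)
O = 369 (O = 41*9 = 369)
y(-2, -15) - 195*O = sqrt((-2)**2 + (-15)**2) - 195*369 = sqrt(4 + 225) - 71955 = sqrt(229) - 71955 = -71955 + sqrt(229)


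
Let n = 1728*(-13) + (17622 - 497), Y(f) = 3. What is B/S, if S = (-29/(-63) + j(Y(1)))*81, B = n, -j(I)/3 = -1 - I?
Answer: -37373/7065 ≈ -5.2899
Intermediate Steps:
j(I) = 3 + 3*I (j(I) = -3*(-1 - I) = 3 + 3*I)
n = -5339 (n = -22464 + 17125 = -5339)
B = -5339
S = 7065/7 (S = (-29/(-63) + (3 + 3*3))*81 = (-29*(-1/63) + (3 + 9))*81 = (29/63 + 12)*81 = (785/63)*81 = 7065/7 ≈ 1009.3)
B/S = -5339/7065/7 = -5339*7/7065 = -37373/7065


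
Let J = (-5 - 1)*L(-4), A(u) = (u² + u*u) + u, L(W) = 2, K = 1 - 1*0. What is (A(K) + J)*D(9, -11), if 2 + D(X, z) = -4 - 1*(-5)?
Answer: 9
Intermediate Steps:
K = 1 (K = 1 + 0 = 1)
D(X, z) = -1 (D(X, z) = -2 + (-4 - 1*(-5)) = -2 + (-4 + 5) = -2 + 1 = -1)
A(u) = u + 2*u² (A(u) = (u² + u²) + u = 2*u² + u = u + 2*u²)
J = -12 (J = (-5 - 1)*2 = -6*2 = -12)
(A(K) + J)*D(9, -11) = (1*(1 + 2*1) - 12)*(-1) = (1*(1 + 2) - 12)*(-1) = (1*3 - 12)*(-1) = (3 - 12)*(-1) = -9*(-1) = 9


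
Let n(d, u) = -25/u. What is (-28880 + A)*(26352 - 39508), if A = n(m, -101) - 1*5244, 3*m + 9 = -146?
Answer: 45342140844/101 ≈ 4.4893e+8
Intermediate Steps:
m = -155/3 (m = -3 + (⅓)*(-146) = -3 - 146/3 = -155/3 ≈ -51.667)
A = -529619/101 (A = -25/(-101) - 1*5244 = -25*(-1/101) - 5244 = 25/101 - 5244 = -529619/101 ≈ -5243.8)
(-28880 + A)*(26352 - 39508) = (-28880 - 529619/101)*(26352 - 39508) = -3446499/101*(-13156) = 45342140844/101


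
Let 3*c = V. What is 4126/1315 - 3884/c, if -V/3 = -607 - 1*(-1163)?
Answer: 1850379/182785 ≈ 10.123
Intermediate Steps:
V = -1668 (V = -3*(-607 - 1*(-1163)) = -3*(-607 + 1163) = -3*556 = -1668)
c = -556 (c = (1/3)*(-1668) = -556)
4126/1315 - 3884/c = 4126/1315 - 3884/(-556) = 4126*(1/1315) - 3884*(-1/556) = 4126/1315 + 971/139 = 1850379/182785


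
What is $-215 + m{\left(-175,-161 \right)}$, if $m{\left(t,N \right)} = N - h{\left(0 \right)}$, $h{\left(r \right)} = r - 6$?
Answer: $-370$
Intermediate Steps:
$h{\left(r \right)} = -6 + r$ ($h{\left(r \right)} = r - 6 = -6 + r$)
$m{\left(t,N \right)} = 6 + N$ ($m{\left(t,N \right)} = N - \left(-6 + 0\right) = N - -6 = N + 6 = 6 + N$)
$-215 + m{\left(-175,-161 \right)} = -215 + \left(6 - 161\right) = -215 - 155 = -370$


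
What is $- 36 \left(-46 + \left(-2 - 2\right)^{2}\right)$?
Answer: $1080$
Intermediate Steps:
$- 36 \left(-46 + \left(-2 - 2\right)^{2}\right) = - 36 \left(-46 + \left(-4\right)^{2}\right) = - 36 \left(-46 + 16\right) = \left(-36\right) \left(-30\right) = 1080$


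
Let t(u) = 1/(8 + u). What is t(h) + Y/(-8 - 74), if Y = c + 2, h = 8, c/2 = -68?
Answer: 1113/656 ≈ 1.6966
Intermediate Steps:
c = -136 (c = 2*(-68) = -136)
Y = -134 (Y = -136 + 2 = -134)
t(h) + Y/(-8 - 74) = 1/(8 + 8) - 134/(-8 - 74) = 1/16 - 134/(-82) = 1/16 - 134*(-1/82) = 1/16 + 67/41 = 1113/656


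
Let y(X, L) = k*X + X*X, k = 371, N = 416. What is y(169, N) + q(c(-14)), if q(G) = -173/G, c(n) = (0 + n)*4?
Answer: 5110733/56 ≈ 91263.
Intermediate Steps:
c(n) = 4*n (c(n) = n*4 = 4*n)
y(X, L) = X² + 371*X (y(X, L) = 371*X + X*X = 371*X + X² = X² + 371*X)
y(169, N) + q(c(-14)) = 169*(371 + 169) - 173/(4*(-14)) = 169*540 - 173/(-56) = 91260 - 173*(-1/56) = 91260 + 173/56 = 5110733/56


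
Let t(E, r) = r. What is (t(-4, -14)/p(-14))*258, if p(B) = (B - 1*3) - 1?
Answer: 602/3 ≈ 200.67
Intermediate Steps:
p(B) = -4 + B (p(B) = (B - 3) - 1 = (-3 + B) - 1 = -4 + B)
(t(-4, -14)/p(-14))*258 = -14/(-4 - 14)*258 = -14/(-18)*258 = -14*(-1/18)*258 = (7/9)*258 = 602/3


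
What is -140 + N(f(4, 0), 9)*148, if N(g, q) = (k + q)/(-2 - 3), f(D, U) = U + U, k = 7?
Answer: -3068/5 ≈ -613.60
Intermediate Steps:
f(D, U) = 2*U
N(g, q) = -7/5 - q/5 (N(g, q) = (7 + q)/(-2 - 3) = (7 + q)/(-5) = (7 + q)*(-⅕) = -7/5 - q/5)
-140 + N(f(4, 0), 9)*148 = -140 + (-7/5 - ⅕*9)*148 = -140 + (-7/5 - 9/5)*148 = -140 - 16/5*148 = -140 - 2368/5 = -3068/5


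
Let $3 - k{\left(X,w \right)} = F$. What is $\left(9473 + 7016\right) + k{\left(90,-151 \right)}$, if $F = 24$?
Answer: $16468$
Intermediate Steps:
$k{\left(X,w \right)} = -21$ ($k{\left(X,w \right)} = 3 - 24 = -21$)
$\left(9473 + 7016\right) + k{\left(90,-151 \right)} = \left(9473 + 7016\right) - 21 = 16489 - 21 = 16468$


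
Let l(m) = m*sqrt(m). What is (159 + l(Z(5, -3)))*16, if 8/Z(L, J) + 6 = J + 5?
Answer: 2544 - 32*I*sqrt(2) ≈ 2544.0 - 45.255*I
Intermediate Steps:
Z(L, J) = 8/(-1 + J) (Z(L, J) = 8/(-6 + (J + 5)) = 8/(-6 + (5 + J)) = 8/(-1 + J))
l(m) = m**(3/2)
(159 + l(Z(5, -3)))*16 = (159 + (8/(-1 - 3))**(3/2))*16 = (159 + (8/(-4))**(3/2))*16 = (159 + (8*(-1/4))**(3/2))*16 = (159 + (-2)**(3/2))*16 = (159 - 2*I*sqrt(2))*16 = 2544 - 32*I*sqrt(2)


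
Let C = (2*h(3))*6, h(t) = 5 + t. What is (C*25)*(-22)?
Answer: -52800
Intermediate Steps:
C = 96 (C = (2*(5 + 3))*6 = (2*8)*6 = 16*6 = 96)
(C*25)*(-22) = (96*25)*(-22) = 2400*(-22) = -52800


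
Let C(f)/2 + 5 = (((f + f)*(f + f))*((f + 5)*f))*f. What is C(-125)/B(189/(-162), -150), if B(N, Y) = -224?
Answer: 117187500005/112 ≈ 1.0463e+9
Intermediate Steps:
C(f) = -10 + 8*f⁴*(5 + f) (C(f) = -10 + 2*((((f + f)*(f + f))*((f + 5)*f))*f) = -10 + 2*((((2*f)*(2*f))*((5 + f)*f))*f) = -10 + 2*(((4*f²)*(f*(5 + f)))*f) = -10 + 2*((4*f³*(5 + f))*f) = -10 + 2*(4*f⁴*(5 + f)) = -10 + 8*f⁴*(5 + f))
C(-125)/B(189/(-162), -150) = (-10 + 8*(-125)⁵ + 40*(-125)⁴)/(-224) = (-10 + 8*(-30517578125) + 40*244140625)*(-1/224) = (-10 - 244140625000 + 9765625000)*(-1/224) = -234375000010*(-1/224) = 117187500005/112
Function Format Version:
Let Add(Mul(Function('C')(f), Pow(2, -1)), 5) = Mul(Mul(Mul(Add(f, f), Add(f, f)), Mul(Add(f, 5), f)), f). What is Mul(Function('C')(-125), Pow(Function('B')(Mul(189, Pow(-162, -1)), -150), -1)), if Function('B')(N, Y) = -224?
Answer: Rational(117187500005, 112) ≈ 1.0463e+9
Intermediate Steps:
Function('C')(f) = Add(-10, Mul(8, Pow(f, 4), Add(5, f))) (Function('C')(f) = Add(-10, Mul(2, Mul(Mul(Mul(Add(f, f), Add(f, f)), Mul(Add(f, 5), f)), f))) = Add(-10, Mul(2, Mul(Mul(Mul(Mul(2, f), Mul(2, f)), Mul(Add(5, f), f)), f))) = Add(-10, Mul(2, Mul(Mul(Mul(4, Pow(f, 2)), Mul(f, Add(5, f))), f))) = Add(-10, Mul(2, Mul(Mul(4, Pow(f, 3), Add(5, f)), f))) = Add(-10, Mul(2, Mul(4, Pow(f, 4), Add(5, f)))) = Add(-10, Mul(8, Pow(f, 4), Add(5, f))))
Mul(Function('C')(-125), Pow(Function('B')(Mul(189, Pow(-162, -1)), -150), -1)) = Mul(Add(-10, Mul(8, Pow(-125, 5)), Mul(40, Pow(-125, 4))), Pow(-224, -1)) = Mul(Add(-10, Mul(8, -30517578125), Mul(40, 244140625)), Rational(-1, 224)) = Mul(Add(-10, -244140625000, 9765625000), Rational(-1, 224)) = Mul(-234375000010, Rational(-1, 224)) = Rational(117187500005, 112)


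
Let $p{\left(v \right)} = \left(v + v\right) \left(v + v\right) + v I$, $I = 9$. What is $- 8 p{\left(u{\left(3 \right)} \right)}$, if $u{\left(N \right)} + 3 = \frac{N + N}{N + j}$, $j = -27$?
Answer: $-104$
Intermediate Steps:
$u{\left(N \right)} = -3 + \frac{2 N}{-27 + N}$ ($u{\left(N \right)} = -3 + \frac{N + N}{N - 27} = -3 + \frac{2 N}{-27 + N}$)
$p{\left(v \right)} = 4 v^{2} + 9 v$ ($p{\left(v \right)} = \left(v + v\right) \left(v + v\right) + v 9 = 2 v 2 v + 9 v = 4 v^{2} + 9 v$)
$- 8 p{\left(u{\left(3 \right)} \right)} = - 8 \frac{81 - 3}{-27 + 3} \left(9 + 4 \frac{81 - 3}{-27 + 3}\right) = - 8 \frac{81 - 3}{-24} \left(9 + 4 \frac{81 - 3}{-24}\right) = - 8 \left(- \frac{1}{24}\right) 78 \left(9 + 4 \left(\left(- \frac{1}{24}\right) 78\right)\right) = - 8 \left(- \frac{13 \left(9 + 4 \left(- \frac{13}{4}\right)\right)}{4}\right) = - 8 \left(- \frac{13 \left(9 - 13\right)}{4}\right) = - 8 \left(\left(- \frac{13}{4}\right) \left(-4\right)\right) = \left(-8\right) 13 = -104$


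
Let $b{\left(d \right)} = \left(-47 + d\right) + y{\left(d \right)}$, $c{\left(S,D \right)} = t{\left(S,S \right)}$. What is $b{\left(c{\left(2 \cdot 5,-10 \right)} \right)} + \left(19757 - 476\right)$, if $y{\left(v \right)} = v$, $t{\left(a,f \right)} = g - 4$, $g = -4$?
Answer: $19218$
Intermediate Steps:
$t{\left(a,f \right)} = -8$ ($t{\left(a,f \right)} = -4 - 4 = -8$)
$c{\left(S,D \right)} = -8$
$b{\left(d \right)} = -47 + 2 d$ ($b{\left(d \right)} = \left(-47 + d\right) + d = -47 + 2 d$)
$b{\left(c{\left(2 \cdot 5,-10 \right)} \right)} + \left(19757 - 476\right) = \left(-47 + 2 \left(-8\right)\right) + \left(19757 - 476\right) = \left(-47 - 16\right) + \left(19757 - 476\right) = -63 + 19281 = 19218$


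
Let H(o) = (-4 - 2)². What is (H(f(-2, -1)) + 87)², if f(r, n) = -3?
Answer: 15129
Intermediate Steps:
H(o) = 36 (H(o) = (-6)² = 36)
(H(f(-2, -1)) + 87)² = (36 + 87)² = 123² = 15129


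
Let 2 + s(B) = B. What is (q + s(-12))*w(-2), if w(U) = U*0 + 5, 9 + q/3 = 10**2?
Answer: 1295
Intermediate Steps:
q = 273 (q = -27 + 3*10**2 = -27 + 3*100 = -27 + 300 = 273)
w(U) = 5 (w(U) = 0 + 5 = 5)
s(B) = -2 + B
(q + s(-12))*w(-2) = (273 + (-2 - 12))*5 = (273 - 14)*5 = 259*5 = 1295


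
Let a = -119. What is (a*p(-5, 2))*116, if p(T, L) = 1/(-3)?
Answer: 13804/3 ≈ 4601.3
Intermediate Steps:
p(T, L) = -⅓
(a*p(-5, 2))*116 = -119*(-⅓)*116 = (119/3)*116 = 13804/3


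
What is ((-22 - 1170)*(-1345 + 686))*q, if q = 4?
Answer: 3142112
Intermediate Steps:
((-22 - 1170)*(-1345 + 686))*q = ((-22 - 1170)*(-1345 + 686))*4 = -1192*(-659)*4 = 785528*4 = 3142112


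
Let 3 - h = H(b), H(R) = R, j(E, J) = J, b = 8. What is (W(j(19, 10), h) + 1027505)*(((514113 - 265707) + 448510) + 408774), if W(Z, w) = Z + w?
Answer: 1136107531900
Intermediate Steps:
h = -5 (h = 3 - 1*8 = 3 - 8 = -5)
(W(j(19, 10), h) + 1027505)*(((514113 - 265707) + 448510) + 408774) = ((10 - 5) + 1027505)*(((514113 - 265707) + 448510) + 408774) = (5 + 1027505)*((248406 + 448510) + 408774) = 1027510*(696916 + 408774) = 1027510*1105690 = 1136107531900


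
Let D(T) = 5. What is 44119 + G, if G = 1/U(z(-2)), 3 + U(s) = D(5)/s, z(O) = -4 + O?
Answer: 1014731/23 ≈ 44119.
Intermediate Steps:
U(s) = -3 + 5/s
G = -6/23 (G = 1/(-3 + 5/(-4 - 2)) = 1/(-3 + 5/(-6)) = 1/(-3 + 5*(-⅙)) = 1/(-3 - ⅚) = 1/(-23/6) = -6/23 ≈ -0.26087)
44119 + G = 44119 - 6/23 = 1014731/23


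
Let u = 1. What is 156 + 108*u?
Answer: 264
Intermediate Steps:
156 + 108*u = 156 + 108*1 = 156 + 108 = 264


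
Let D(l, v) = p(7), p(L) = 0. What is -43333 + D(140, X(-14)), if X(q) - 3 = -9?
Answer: -43333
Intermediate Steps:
X(q) = -6 (X(q) = 3 - 9 = -6)
D(l, v) = 0
-43333 + D(140, X(-14)) = -43333 + 0 = -43333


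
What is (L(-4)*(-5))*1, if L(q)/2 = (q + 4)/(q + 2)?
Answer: 0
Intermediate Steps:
L(q) = 2*(4 + q)/(2 + q) (L(q) = 2*((q + 4)/(q + 2)) = 2*((4 + q)/(2 + q)) = 2*(4 + q)/(2 + q))
(L(-4)*(-5))*1 = ((2*(4 - 4)/(2 - 4))*(-5))*1 = ((2*0/(-2))*(-5))*1 = ((2*(-½)*0)*(-5))*1 = (0*(-5))*1 = 0*1 = 0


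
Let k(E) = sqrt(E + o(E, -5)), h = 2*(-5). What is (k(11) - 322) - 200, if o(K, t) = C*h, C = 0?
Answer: -522 + sqrt(11) ≈ -518.68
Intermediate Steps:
h = -10
o(K, t) = 0 (o(K, t) = 0*(-10) = 0)
k(E) = sqrt(E) (k(E) = sqrt(E + 0) = sqrt(E))
(k(11) - 322) - 200 = (sqrt(11) - 322) - 200 = (-322 + sqrt(11)) - 200 = -522 + sqrt(11)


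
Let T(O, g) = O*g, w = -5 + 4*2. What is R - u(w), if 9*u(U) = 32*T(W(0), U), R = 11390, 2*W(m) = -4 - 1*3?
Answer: 34282/3 ≈ 11427.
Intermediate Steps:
W(m) = -7/2 (W(m) = (-4 - 1*3)/2 = (-4 - 3)/2 = (1/2)*(-7) = -7/2)
w = 3 (w = -5 + 8 = 3)
u(U) = -112*U/9 (u(U) = (32*(-7*U/2))/9 = (-112*U)/9 = -112*U/9)
R - u(w) = 11390 - (-112)*3/9 = 11390 - 1*(-112/3) = 11390 + 112/3 = 34282/3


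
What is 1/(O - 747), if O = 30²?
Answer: 1/153 ≈ 0.0065359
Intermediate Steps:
O = 900
1/(O - 747) = 1/(900 - 747) = 1/153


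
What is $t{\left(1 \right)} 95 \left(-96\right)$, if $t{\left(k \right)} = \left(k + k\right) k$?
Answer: $-18240$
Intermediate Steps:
$t{\left(k \right)} = 2 k^{2}$ ($t{\left(k \right)} = 2 k k = 2 k^{2}$)
$t{\left(1 \right)} 95 \left(-96\right) = 2 \cdot 1^{2} \cdot 95 \left(-96\right) = 2 \cdot 1 \cdot 95 \left(-96\right) = 2 \cdot 95 \left(-96\right) = 190 \left(-96\right) = -18240$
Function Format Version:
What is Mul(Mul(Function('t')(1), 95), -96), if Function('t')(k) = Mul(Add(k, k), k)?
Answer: -18240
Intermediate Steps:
Function('t')(k) = Mul(2, Pow(k, 2)) (Function('t')(k) = Mul(Mul(2, k), k) = Mul(2, Pow(k, 2)))
Mul(Mul(Function('t')(1), 95), -96) = Mul(Mul(Mul(2, Pow(1, 2)), 95), -96) = Mul(Mul(Mul(2, 1), 95), -96) = Mul(Mul(2, 95), -96) = Mul(190, -96) = -18240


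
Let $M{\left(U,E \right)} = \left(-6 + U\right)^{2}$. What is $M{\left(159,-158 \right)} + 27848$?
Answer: $51257$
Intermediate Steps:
$M{\left(159,-158 \right)} + 27848 = \left(-6 + 159\right)^{2} + 27848 = 153^{2} + 27848 = 23409 + 27848 = 51257$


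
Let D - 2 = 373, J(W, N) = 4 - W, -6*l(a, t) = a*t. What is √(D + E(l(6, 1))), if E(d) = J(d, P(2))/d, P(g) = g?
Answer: √370 ≈ 19.235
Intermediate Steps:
l(a, t) = -a*t/6
E(d) = (4 - d)/d
D = 375 (D = 2 + 373 = 375)
√(D + E(l(6, 1))) = √(375 + (4 - (-1)*6/6)/((-⅙*6*1))) = √(375 + (4 - 1*(-1))/(-1)) = √(375 - (4 + 1)) = √(375 - 1*5) = √(375 - 5) = √370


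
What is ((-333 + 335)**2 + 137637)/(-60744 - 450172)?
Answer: -19663/72988 ≈ -0.26940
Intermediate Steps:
((-333 + 335)**2 + 137637)/(-60744 - 450172) = (2**2 + 137637)/(-510916) = (4 + 137637)*(-1/510916) = 137641*(-1/510916) = -19663/72988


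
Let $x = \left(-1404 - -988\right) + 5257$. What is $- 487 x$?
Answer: $-2357567$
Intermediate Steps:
$x = 4841$ ($x = \left(-1404 + 988\right) + 5257 = -416 + 5257 = 4841$)
$- 487 x = \left(-487\right) 4841 = -2357567$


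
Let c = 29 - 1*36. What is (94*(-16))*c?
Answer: 10528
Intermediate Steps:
c = -7 (c = 29 - 36 = -7)
(94*(-16))*c = (94*(-16))*(-7) = -1504*(-7) = 10528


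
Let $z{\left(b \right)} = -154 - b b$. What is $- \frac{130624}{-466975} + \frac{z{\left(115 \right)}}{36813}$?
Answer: $- \frac{1438997213}{17190750675} \approx -0.083708$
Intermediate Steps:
$z{\left(b \right)} = -154 - b^{2}$
$- \frac{130624}{-466975} + \frac{z{\left(115 \right)}}{36813} = - \frac{130624}{-466975} + \frac{-154 - 115^{2}}{36813} = \left(-130624\right) \left(- \frac{1}{466975}\right) + \left(-154 - 13225\right) \frac{1}{36813} = \frac{130624}{466975} + \left(-154 - 13225\right) \frac{1}{36813} = \frac{130624}{466975} - \frac{13379}{36813} = - \frac{1438997213}{17190750675}$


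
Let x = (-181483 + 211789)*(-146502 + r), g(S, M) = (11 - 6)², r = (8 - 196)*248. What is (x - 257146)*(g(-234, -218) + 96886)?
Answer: -567233040194522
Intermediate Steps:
r = -46624 (r = -188*248 = -46624)
g(S, M) = 25 (g(S, M) = 5² = 25)
x = -5852876556 (x = (-181483 + 211789)*(-146502 - 46624) = 30306*(-193126) = -5852876556)
(x - 257146)*(g(-234, -218) + 96886) = (-5852876556 - 257146)*(25 + 96886) = -5853133702*96911 = -567233040194522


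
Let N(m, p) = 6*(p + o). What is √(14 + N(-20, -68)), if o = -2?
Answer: I*√406 ≈ 20.149*I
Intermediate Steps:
N(m, p) = -12 + 6*p (N(m, p) = 6*(p - 2) = 6*(-2 + p) = -12 + 6*p)
√(14 + N(-20, -68)) = √(14 + (-12 + 6*(-68))) = √(14 + (-12 - 408)) = √(14 - 420) = √(-406) = I*√406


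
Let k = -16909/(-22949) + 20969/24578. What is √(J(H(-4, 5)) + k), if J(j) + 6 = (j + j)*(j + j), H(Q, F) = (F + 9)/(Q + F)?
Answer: √248020086215173837678/564040522 ≈ 27.921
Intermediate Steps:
H(Q, F) = (9 + F)/(F + Q)
k = 896806983/564040522 (k = -16909*(-1/22949) + 20969*(1/24578) = 16909/22949 + 20969/24578 = 896806983/564040522 ≈ 1.5900)
J(j) = -6 + 4*j² (J(j) = -6 + (j + j)*(j + j) = -6 + (2*j)*(2*j) = -6 + 4*j²)
√(J(H(-4, 5)) + k) = √((-6 + 4*((9 + 5)/(5 - 4))²) + 896806983/564040522) = √((-6 + 4*(14/1)²) + 896806983/564040522) = √((-6 + 4*(1*14)²) + 896806983/564040522) = √((-6 + 4*14²) + 896806983/564040522) = √((-6 + 4*196) + 896806983/564040522) = √((-6 + 784) + 896806983/564040522) = √(778 + 896806983/564040522) = √(439720333099/564040522) = √248020086215173837678/564040522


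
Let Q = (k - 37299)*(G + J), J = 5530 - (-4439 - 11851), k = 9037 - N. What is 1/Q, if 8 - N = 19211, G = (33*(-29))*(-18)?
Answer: -1/353717714 ≈ -2.8271e-9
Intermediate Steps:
G = 17226 (G = -957*(-18) = 17226)
N = -19203 (N = 8 - 1*19211 = 8 - 19211 = -19203)
k = 28240 (k = 9037 - 1*(-19203) = 9037 + 19203 = 28240)
J = 21820 (J = 5530 - 1*(-16290) = 5530 + 16290 = 21820)
Q = -353717714 (Q = (28240 - 37299)*(17226 + 21820) = -9059*39046 = -353717714)
1/Q = 1/(-353717714) = -1/353717714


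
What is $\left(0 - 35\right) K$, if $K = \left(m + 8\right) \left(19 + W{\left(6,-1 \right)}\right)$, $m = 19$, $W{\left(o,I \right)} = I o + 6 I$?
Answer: $-6615$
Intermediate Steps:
$W{\left(o,I \right)} = 6 I + I o$
$K = 189$ ($K = \left(19 + 8\right) \left(19 - \left(6 + 6\right)\right) = 27 \left(19 - 12\right) = 27 \cdot 7 = 189$)
$\left(0 - 35\right) K = \left(0 - 35\right) 189 = \left(-35\right) 189 = -6615$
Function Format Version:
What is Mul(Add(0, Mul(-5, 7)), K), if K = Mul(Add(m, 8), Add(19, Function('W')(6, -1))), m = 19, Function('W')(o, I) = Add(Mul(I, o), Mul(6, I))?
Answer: -6615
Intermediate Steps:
Function('W')(o, I) = Add(Mul(6, I), Mul(I, o))
K = 189 (K = Mul(Add(19, 8), Add(19, Mul(-1, Add(6, 6)))) = Mul(27, Add(19, Mul(-1, 12))) = Mul(27, Add(19, -12)) = Mul(27, 7) = 189)
Mul(Add(0, Mul(-5, 7)), K) = Mul(Add(0, Mul(-5, 7)), 189) = Mul(Add(0, -35), 189) = Mul(-35, 189) = -6615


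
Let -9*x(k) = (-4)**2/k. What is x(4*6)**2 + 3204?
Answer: 2335720/729 ≈ 3204.0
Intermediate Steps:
x(k) = -16/(9*k) (x(k) = -(-4)**2/(9*k) = -16/(9*k))
x(4*6)**2 + 3204 = (-16/(9*(4*6)))**2 + 3204 = (-16/9/24)**2 + 3204 = (-16/9*1/24)**2 + 3204 = (-2/27)**2 + 3204 = 4/729 + 3204 = 2335720/729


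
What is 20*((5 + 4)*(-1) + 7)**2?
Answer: 80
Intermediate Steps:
20*((5 + 4)*(-1) + 7)**2 = 20*(9*(-1) + 7)**2 = 20*(-9 + 7)**2 = 20*(-2)**2 = 20*4 = 80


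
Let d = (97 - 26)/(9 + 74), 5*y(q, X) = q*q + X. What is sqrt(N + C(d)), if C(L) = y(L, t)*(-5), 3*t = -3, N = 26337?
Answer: sqrt(181437441)/83 ≈ 162.29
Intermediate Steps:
t = -1 (t = (1/3)*(-3) = -1)
y(q, X) = X/5 + q**2/5 (y(q, X) = (q*q + X)/5 = (q**2 + X)/5 = (X + q**2)/5 = X/5 + q**2/5)
d = 71/83 ≈ 0.85542
C(L) = 1 - L**2 (C(L) = ((1/5)*(-1) + L**2/5)*(-5) = (-1/5 + L**2/5)*(-5) = 1 - L**2)
sqrt(N + C(d)) = sqrt(26337 + (1 - (71/83)**2)) = sqrt(26337 + (1 - 1*5041/6889)) = sqrt(26337 + (1 - 5041/6889)) = sqrt(26337 + 1848/6889) = sqrt(181437441/6889) = sqrt(181437441)/83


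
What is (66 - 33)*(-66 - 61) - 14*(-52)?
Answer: -3463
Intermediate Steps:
(66 - 33)*(-66 - 61) - 14*(-52) = 33*(-127) + 728 = -4191 + 728 = -3463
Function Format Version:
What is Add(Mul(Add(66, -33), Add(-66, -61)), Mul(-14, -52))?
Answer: -3463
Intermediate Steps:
Add(Mul(Add(66, -33), Add(-66, -61)), Mul(-14, -52)) = Add(Mul(33, -127), 728) = Add(-4191, 728) = -3463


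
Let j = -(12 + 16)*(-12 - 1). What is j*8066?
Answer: 2936024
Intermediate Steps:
j = 364 (j = -28*(-13) = -1*(-364) = 364)
j*8066 = 364*8066 = 2936024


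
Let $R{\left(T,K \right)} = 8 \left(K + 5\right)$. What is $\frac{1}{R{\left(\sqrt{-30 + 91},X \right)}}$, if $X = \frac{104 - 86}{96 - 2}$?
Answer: $\frac{47}{1952} \approx 0.024078$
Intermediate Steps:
$X = \frac{9}{47}$ ($X = \frac{18}{94} = 18 \cdot \frac{1}{94} = \frac{9}{47} \approx 0.19149$)
$R{\left(T,K \right)} = 40 + 8 K$ ($R{\left(T,K \right)} = 8 \left(5 + K\right) = 40 + 8 K$)
$\frac{1}{R{\left(\sqrt{-30 + 91},X \right)}} = \frac{1}{40 + 8 \cdot \frac{9}{47}} = \frac{1}{40 + \frac{72}{47}} = \frac{1}{\frac{1952}{47}} = \frac{47}{1952}$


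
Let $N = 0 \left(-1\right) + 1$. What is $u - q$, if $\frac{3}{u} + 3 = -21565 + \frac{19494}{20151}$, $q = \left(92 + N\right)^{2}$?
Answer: $- \frac{417647987031}{48288586} \approx -8649.0$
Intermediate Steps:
$N = 1$ ($N = 0 + 1 = 1$)
$q = 8649$ ($q = \left(92 + 1\right)^{2} = 93^{2} = 8649$)
$u = - \frac{6717}{48288586}$ ($u = \frac{3}{-3 - \left(21565 - \frac{19494}{20151}\right)} = \frac{3}{-3 + \left(-21565 + 19494 \cdot \frac{1}{20151}\right)} = \frac{3}{-3 + \left(-21565 + \frac{2166}{2239}\right)} = \frac{3}{-3 - \frac{48281869}{2239}} = \frac{3}{- \frac{48288586}{2239}} = 3 \left(- \frac{2239}{48288586}\right) = - \frac{6717}{48288586} \approx -0.0001391$)
$u - q = - \frac{6717}{48288586} - 8649 = - \frac{417647987031}{48288586}$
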